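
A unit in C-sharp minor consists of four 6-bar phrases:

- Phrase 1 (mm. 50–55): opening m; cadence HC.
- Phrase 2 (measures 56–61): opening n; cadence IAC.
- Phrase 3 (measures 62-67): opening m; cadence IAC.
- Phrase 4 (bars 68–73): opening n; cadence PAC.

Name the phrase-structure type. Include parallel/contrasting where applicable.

Four phrases in two halves: the first half (bars 50–61) ends with an imperfect authentic cadence, the second (mm. 62–73) with a perfect authentic cadence — a large antecedent–consequent pair, i.e. a double period.
Phrase 3 begins with the same material as phrase 1, making it parallel.

parallel double period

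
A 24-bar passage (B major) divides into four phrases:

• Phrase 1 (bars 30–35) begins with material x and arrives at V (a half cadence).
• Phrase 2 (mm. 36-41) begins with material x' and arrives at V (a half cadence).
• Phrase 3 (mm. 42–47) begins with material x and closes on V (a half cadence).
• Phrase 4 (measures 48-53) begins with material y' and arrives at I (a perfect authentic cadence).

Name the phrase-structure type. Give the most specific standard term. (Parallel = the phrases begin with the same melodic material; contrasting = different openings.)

parallel double period

Four phrases in two halves: the first half (mm. 30–41) ends with a half cadence, the second (bars 42-53) with a perfect authentic cadence — a large antecedent–consequent pair, i.e. a double period.
Phrase 3 begins with the same material as phrase 1, making it parallel.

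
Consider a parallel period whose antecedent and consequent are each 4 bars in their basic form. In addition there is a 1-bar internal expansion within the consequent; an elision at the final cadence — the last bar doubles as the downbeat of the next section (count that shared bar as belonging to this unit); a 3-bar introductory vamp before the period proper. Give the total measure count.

12 measures

Basic parallel period: 4 + 4 = 8 bars.
8 (basic form) + 1 (internal expansion) + 3 (introduction) = 12.
The elision shares a bar with the next section but does not change this unit's count.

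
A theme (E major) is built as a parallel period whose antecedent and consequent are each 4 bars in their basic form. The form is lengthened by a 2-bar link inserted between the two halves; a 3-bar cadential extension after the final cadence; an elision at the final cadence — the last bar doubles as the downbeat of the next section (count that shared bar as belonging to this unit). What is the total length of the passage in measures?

Basic parallel period: 4 + 4 = 8 bars.
8 (basic form) + 2 (link) + 3 (cadential extension) = 13.
The elision shares a bar with the next section but does not change this unit's count.

13 measures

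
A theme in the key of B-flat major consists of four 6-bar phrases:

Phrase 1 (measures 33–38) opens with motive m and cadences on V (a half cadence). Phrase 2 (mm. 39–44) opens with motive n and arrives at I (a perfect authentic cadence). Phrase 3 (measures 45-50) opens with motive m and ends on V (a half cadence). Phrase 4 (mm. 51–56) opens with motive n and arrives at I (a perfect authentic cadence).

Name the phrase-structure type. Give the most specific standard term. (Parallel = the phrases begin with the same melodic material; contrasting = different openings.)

The cadence pattern HC–PAC–HC–PAC is weak–strong twice, and phrases 3–4 restate phrases 1–2: a period heard twice, not a double period (which would end weakly at phrase 2).

repeated period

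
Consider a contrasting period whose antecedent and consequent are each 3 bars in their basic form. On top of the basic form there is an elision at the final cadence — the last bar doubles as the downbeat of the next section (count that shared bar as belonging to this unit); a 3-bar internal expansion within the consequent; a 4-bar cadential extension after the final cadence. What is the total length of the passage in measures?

Basic contrasting period: 3 + 3 = 6 bars.
6 (basic form) + 3 (internal expansion) + 4 (cadential extension) = 13.
The elision shares a bar with the next section but does not change this unit's count.

13 measures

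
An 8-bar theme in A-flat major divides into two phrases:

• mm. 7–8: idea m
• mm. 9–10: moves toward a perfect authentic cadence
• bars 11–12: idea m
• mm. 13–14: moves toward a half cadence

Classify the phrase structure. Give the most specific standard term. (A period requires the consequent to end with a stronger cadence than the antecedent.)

phrase group

The second phrase closes with a half cadence, which is not stronger than the first phrase's perfect authentic cadence; without a weak→strong cadential pair there is no antecedent–consequent relationship, so this is a phrase group rather than a period.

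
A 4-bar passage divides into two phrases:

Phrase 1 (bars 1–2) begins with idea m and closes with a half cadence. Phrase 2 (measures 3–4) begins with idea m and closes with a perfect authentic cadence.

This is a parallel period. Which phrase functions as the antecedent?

phrase 1

The phrase ending with the weaker cadence (half cadence) is the antecedent; the one ending more conclusively (perfect authentic cadence) is the consequent. The antecedent is phrase 1.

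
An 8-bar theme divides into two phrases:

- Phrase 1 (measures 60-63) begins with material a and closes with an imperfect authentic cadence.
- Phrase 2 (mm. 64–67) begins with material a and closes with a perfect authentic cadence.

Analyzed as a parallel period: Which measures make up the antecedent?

measures 60–63

The antecedent is the phrase ending with the weaker cadence (imperfect authentic cadence, phrase 1) and the consequent the one ending more conclusively (perfect authentic cadence, phrase 2); the antecedent is mm. 60–63.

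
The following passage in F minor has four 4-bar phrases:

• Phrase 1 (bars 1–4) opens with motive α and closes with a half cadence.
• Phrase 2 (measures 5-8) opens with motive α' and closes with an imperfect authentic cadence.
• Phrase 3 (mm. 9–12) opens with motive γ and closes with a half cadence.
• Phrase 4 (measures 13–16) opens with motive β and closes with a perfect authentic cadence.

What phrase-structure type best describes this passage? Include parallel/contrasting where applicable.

Four phrases in two halves: the first half (mm. 1-8) ends with an imperfect authentic cadence, the second (mm. 9-16) with a perfect authentic cadence — a large antecedent–consequent pair, i.e. a double period.
Phrase 3 begins with different material from phrase 1, making it contrasting.

contrasting double period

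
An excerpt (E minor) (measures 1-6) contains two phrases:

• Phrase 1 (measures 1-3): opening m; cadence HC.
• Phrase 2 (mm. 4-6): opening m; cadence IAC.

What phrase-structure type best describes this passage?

parallel period

Phrase 1 ends with a half cadence (weaker) and phrase 2 with an imperfect authentic cadence (stronger): antecedent + consequent = a period.
The two phrases open with the same material (m / m), so the period is parallel.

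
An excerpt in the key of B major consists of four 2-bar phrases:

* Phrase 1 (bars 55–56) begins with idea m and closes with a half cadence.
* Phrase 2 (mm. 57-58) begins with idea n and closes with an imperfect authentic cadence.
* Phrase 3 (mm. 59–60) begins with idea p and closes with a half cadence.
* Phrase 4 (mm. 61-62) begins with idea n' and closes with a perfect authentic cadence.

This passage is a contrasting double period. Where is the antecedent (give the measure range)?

In a double period the four phrases pair into a large antecedent (phrases 1–2, ending imperfect authentic cadence) and a large consequent (phrases 3–4, ending perfect authentic cadence). The antecedent spans mm. 55-58.

measures 55–58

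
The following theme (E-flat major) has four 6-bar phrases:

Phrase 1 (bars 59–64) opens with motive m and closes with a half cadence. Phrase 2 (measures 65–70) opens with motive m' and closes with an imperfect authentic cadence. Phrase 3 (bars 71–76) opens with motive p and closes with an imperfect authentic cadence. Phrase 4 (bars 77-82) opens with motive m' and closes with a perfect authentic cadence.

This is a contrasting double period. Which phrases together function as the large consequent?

phrases 3 and 4

In a double period the first pair of phrases (ending imperfect authentic cadence) is the large antecedent and the second pair (ending perfect authentic cadence) is the large consequent; the consequent is phrases 3 and 4.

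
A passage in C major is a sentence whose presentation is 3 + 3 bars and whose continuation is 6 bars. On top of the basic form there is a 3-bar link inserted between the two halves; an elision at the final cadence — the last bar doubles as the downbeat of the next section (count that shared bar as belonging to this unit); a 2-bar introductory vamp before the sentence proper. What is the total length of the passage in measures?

Basic sentence: 3 + 3 + 6 = 12 bars.
12 (basic form) + 3 (link) + 2 (introduction) = 17.
The elision shares a bar with the next section but does not change this unit's count.

17 measures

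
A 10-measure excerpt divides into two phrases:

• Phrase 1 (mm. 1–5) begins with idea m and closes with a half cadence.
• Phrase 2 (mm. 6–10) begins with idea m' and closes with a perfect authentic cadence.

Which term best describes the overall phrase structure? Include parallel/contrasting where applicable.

Phrase 1 ends with a half cadence (weaker) and phrase 2 with a perfect authentic cadence (stronger): antecedent + consequent = a period.
The two phrases open with the same material (m / m'), so the period is parallel.

parallel period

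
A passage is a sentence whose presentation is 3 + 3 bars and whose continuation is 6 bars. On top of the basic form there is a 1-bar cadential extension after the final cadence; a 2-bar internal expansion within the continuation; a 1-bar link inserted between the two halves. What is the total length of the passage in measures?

16 measures

Basic sentence: 3 + 3 + 6 = 12 bars.
12 (basic form) + 1 (cadential extension) + 2 (internal expansion) + 1 (link) = 16.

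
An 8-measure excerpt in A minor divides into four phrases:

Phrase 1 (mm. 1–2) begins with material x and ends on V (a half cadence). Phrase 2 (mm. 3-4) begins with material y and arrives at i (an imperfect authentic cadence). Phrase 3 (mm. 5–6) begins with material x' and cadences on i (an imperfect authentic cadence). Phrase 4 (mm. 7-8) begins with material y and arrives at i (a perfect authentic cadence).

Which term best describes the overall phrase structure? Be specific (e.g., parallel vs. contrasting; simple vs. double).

Four phrases in two halves: the first half (measures 1–4) ends with an imperfect authentic cadence, the second (bars 5–8) with a perfect authentic cadence — a large antecedent–consequent pair, i.e. a double period.
Phrase 3 begins with the same material as phrase 1, making it parallel.

parallel double period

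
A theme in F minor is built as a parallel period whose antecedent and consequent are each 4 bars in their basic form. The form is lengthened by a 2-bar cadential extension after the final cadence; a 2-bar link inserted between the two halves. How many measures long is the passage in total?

12 measures

Basic parallel period: 4 + 4 = 8 bars.
8 (basic form) + 2 (cadential extension) + 2 (link) = 12.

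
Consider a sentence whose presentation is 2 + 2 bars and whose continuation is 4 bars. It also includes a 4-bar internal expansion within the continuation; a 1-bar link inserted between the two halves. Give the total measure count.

13 measures

Basic sentence: 2 + 2 + 4 = 8 bars.
8 (basic form) + 4 (internal expansion) + 1 (link) = 13.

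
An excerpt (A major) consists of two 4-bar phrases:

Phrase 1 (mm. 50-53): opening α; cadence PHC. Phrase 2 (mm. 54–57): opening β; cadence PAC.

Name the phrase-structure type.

Phrase 1 ends with a Phrygian half cadence (weaker) and phrase 2 with a perfect authentic cadence (stronger): antecedent + consequent = a period.
The two phrases open with different material (α / β), so the period is contrasting.

contrasting period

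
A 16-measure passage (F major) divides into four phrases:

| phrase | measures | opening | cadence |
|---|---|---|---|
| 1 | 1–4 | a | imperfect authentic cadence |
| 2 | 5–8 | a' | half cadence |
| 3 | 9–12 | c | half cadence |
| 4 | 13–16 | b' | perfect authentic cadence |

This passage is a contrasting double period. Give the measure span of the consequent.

In a double period the four phrases pair into a large antecedent (phrases 1–2, ending half cadence) and a large consequent (phrases 3–4, ending perfect authentic cadence). The consequent spans mm. 9–16.

measures 9–16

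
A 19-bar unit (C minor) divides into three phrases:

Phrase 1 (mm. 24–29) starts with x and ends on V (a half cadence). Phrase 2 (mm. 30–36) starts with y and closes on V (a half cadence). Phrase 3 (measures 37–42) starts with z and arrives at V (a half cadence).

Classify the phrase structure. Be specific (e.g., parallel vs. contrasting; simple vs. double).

The final phrase closes with a half cadence, which is not stronger than the preceding half cadence; the 3 phrases lack an overall antecedent–consequent design and so form a phrase group.

phrase group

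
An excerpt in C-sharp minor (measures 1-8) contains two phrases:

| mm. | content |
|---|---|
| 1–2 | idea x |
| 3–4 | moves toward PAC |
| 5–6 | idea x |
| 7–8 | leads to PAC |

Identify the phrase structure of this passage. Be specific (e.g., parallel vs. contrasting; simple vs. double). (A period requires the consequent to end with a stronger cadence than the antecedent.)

Both phrases have the same opening (x) and the same cadence (perfect authentic cadence): the second is a restatement, not a consequent, so this is a repeated phrase rather than a period.

repeated phrase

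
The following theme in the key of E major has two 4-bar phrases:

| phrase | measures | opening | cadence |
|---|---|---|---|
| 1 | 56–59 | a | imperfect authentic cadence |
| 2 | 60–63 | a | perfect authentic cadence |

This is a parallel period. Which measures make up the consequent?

The phrase ending with the weaker cadence (imperfect authentic cadence) is the antecedent; the one ending more conclusively (perfect authentic cadence) is the consequent. The consequent is measures 60–63.

measures 60–63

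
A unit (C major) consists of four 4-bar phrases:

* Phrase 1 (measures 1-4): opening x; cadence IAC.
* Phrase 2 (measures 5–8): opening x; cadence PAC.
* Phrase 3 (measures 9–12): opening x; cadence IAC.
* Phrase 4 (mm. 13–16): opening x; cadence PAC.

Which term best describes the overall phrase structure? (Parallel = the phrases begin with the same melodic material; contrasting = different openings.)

The cadence pattern IAC–PAC–IAC–PAC is weak–strong twice, and phrases 3–4 restate phrases 1–2: a period heard twice, not a double period (which would end weakly at phrase 2).

repeated period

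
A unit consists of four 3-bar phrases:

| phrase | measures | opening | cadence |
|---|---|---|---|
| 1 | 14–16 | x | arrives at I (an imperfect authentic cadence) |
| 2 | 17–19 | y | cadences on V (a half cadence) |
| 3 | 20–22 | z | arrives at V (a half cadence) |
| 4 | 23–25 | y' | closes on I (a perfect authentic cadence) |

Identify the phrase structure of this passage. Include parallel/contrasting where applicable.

Four phrases in two halves: the first half (measures 14–19) ends with a half cadence, the second (mm. 20–25) with a perfect authentic cadence — a large antecedent–consequent pair, i.e. a double period.
Phrase 3 begins with different material from phrase 1, making it contrasting.

contrasting double period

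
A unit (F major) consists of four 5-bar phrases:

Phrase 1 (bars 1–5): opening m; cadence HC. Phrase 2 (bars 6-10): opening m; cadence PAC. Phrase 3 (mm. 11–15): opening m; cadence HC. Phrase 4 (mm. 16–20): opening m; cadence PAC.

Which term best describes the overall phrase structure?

repeated period

The cadence pattern HC–PAC–HC–PAC is weak–strong twice, and phrases 3–4 restate phrases 1–2: a period heard twice, not a double period (which would end weakly at phrase 2).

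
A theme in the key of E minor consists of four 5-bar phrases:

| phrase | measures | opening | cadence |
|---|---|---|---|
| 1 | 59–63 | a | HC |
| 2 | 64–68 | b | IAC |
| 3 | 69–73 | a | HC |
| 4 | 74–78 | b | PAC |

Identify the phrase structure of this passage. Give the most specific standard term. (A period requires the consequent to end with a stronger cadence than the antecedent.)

Four phrases in two halves: the first half (measures 59–68) ends with an imperfect authentic cadence, the second (bars 69–78) with a perfect authentic cadence — a large antecedent–consequent pair, i.e. a double period.
Phrase 3 begins with the same material as phrase 1, making it parallel.

parallel double period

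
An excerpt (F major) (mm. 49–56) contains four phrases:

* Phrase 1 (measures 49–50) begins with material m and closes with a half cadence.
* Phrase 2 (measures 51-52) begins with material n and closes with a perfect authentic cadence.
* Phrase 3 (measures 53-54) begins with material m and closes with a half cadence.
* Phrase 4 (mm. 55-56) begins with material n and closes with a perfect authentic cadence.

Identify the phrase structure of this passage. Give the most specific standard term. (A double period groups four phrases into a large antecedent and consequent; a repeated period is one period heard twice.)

The cadence pattern HC–PAC–HC–PAC is weak–strong twice, and phrases 3–4 restate phrases 1–2: a period heard twice, not a double period (which would end weakly at phrase 2).

repeated period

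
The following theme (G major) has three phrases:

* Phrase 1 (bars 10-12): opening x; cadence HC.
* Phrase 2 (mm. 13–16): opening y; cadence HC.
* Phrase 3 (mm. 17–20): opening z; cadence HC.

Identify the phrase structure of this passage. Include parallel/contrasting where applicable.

The final phrase closes with a half cadence, which is not stronger than the preceding half cadence; the 3 phrases lack an overall antecedent–consequent design and so form a phrase group.

phrase group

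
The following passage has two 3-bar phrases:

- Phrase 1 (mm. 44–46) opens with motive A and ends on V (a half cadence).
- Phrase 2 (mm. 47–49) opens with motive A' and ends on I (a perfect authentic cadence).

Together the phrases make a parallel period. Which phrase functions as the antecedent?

phrase 1

The phrase ending with the weaker cadence (half cadence) is the antecedent; the one ending more conclusively (perfect authentic cadence) is the consequent. The antecedent is phrase 1.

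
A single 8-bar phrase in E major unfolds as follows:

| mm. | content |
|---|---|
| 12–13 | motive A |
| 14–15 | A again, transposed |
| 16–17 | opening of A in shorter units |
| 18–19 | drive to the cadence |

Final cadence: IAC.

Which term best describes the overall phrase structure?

Basic idea (bars 12–13) + its repetition (bars 14–15) form the presentation; fragmentation and cadence (bars 16-19) form the continuation — the 8-bar whole is a sentence.

sentence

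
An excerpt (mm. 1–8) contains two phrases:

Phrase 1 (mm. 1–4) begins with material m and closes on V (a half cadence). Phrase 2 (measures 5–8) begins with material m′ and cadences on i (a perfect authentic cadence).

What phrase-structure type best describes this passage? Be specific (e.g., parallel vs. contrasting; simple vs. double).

parallel period

Phrase 1 ends with a half cadence (weaker) and phrase 2 with a perfect authentic cadence (stronger): antecedent + consequent = a period.
The two phrases open with the same material (m / m′), so the period is parallel.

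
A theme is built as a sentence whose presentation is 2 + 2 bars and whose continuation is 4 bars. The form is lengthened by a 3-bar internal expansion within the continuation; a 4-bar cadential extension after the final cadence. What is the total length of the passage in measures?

15 measures

Basic sentence: 2 + 2 + 4 = 8 bars.
8 (basic form) + 3 (internal expansion) + 4 (cadential extension) = 15.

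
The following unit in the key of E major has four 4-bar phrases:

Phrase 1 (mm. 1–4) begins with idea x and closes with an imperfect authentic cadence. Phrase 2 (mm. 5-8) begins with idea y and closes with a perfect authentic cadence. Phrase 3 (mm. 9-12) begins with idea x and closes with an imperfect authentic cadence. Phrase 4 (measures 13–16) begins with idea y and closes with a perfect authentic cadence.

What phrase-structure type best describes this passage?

repeated period

The cadence pattern IAC–PAC–IAC–PAC is weak–strong twice, and phrases 3–4 restate phrases 1–2: a period heard twice, not a double period (which would end weakly at phrase 2).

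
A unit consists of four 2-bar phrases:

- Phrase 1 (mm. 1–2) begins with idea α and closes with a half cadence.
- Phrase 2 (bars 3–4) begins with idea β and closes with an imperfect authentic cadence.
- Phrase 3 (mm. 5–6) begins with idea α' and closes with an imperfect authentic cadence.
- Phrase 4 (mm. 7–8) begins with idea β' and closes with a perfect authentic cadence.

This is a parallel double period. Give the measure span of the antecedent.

measures 1–4

In a double period the first pair of phrases (ending imperfect authentic cadence) is the large antecedent and the second pair (ending perfect authentic cadence) is the large consequent; the antecedent is measures 1–4.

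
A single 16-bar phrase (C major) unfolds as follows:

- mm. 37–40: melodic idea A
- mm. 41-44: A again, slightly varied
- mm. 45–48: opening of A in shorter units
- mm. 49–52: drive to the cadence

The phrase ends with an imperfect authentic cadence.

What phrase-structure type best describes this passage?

sentence

Basic idea (bars 37-40) + its repetition (bars 41–44) form the presentation; fragmentation and cadence (mm. 45–52) form the continuation — the 16-bar whole is a sentence.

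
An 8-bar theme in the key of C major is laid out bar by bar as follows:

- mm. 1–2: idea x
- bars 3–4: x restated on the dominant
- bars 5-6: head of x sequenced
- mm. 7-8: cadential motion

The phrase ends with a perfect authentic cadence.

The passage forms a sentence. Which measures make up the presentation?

The presentation of a sentence is the basic idea (mm. 1-2) plus its repetition (mm. 3–4); the presentation is therefore mm. 1-4.

measures 1–4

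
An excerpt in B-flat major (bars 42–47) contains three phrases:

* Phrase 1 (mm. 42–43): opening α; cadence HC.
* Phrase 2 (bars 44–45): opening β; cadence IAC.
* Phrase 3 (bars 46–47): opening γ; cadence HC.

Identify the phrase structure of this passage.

The final phrase closes with a half cadence, which is not stronger than the preceding imperfect authentic cadence; the 3 phrases lack an overall antecedent–consequent design and so form a phrase group.

phrase group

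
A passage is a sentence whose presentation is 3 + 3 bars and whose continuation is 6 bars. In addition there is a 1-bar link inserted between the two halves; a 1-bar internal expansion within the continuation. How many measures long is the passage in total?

Basic sentence: 3 + 3 + 6 = 12 bars.
12 (basic form) + 1 (link) + 1 (internal expansion) = 14.

14 measures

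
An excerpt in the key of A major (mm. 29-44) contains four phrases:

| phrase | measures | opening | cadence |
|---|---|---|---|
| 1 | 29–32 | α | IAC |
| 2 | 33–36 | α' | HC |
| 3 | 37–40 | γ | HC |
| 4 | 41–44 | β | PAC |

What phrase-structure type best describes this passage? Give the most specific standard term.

Four phrases in two halves: the first half (measures 29–36) ends with a half cadence, the second (mm. 37–44) with a perfect authentic cadence — a large antecedent–consequent pair, i.e. a double period.
Phrase 3 begins with different material from phrase 1, making it contrasting.

contrasting double period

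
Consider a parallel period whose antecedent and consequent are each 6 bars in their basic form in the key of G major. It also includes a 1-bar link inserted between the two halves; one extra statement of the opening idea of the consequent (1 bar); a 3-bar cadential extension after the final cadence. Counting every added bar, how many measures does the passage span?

Basic parallel period: 6 + 6 = 12 bars.
12 (basic form) + 1 (link) + 1 (extra statement) + 3 (cadential extension) = 17.

17 measures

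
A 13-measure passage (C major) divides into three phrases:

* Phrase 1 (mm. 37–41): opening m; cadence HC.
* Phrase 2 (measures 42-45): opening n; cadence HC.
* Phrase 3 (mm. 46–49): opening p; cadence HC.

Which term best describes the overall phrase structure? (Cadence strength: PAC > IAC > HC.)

phrase group

The final phrase closes with a half cadence, which is not stronger than the preceding half cadence; the 3 phrases lack an overall antecedent–consequent design and so form a phrase group.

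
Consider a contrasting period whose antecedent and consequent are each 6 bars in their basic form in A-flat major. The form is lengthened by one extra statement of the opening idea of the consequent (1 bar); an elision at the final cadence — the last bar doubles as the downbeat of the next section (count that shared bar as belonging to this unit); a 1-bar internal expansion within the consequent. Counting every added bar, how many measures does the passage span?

Basic contrasting period: 6 + 6 = 12 bars.
12 (basic form) + 1 (extra statement) + 1 (internal expansion) = 14.
The elision shares a bar with the next section but does not change this unit's count.

14 measures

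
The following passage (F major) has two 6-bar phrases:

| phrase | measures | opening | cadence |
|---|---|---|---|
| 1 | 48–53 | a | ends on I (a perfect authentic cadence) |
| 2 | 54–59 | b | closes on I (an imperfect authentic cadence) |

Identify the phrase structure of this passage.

The second phrase closes with an imperfect authentic cadence, which is not stronger than the first phrase's perfect authentic cadence; without a weak→strong cadential pair there is no antecedent–consequent relationship, so this is a phrase group rather than a period.

phrase group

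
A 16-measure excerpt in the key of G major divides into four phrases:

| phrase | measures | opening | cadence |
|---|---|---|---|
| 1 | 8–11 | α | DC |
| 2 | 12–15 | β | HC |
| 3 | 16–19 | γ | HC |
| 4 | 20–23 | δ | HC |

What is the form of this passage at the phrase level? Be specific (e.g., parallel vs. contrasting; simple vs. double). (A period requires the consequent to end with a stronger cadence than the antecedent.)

phrase group

Phrase 4 ends with a half cadence, no stronger than phrase 2's half cadence, so the four phrases do not form a double period; nor do phrases 3–4 duplicate 1–2, so it is not a repeated period. With no phrase reaching a conclusive cadence, the passage is a phrase group.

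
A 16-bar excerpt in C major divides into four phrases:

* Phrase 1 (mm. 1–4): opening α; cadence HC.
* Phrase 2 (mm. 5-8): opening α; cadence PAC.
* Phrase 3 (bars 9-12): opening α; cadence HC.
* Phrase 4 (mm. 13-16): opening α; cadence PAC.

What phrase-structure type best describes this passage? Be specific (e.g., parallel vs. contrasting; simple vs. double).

repeated period

The cadence pattern HC–PAC–HC–PAC is weak–strong twice, and phrases 3–4 restate phrases 1–2: a period heard twice, not a double period (which would end weakly at phrase 2).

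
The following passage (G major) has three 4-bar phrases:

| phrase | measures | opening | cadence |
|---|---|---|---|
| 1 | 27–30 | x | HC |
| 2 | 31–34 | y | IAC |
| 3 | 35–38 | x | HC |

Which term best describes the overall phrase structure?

The final phrase closes with a half cadence, which is not stronger than the preceding imperfect authentic cadence; the 3 phrases lack an overall antecedent–consequent design and so form a phrase group.

phrase group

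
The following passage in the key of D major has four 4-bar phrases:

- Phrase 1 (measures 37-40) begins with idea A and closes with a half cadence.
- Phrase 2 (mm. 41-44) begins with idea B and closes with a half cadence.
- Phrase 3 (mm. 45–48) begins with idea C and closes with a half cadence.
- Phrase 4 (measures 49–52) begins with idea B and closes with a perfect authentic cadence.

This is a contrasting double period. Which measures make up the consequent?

In a double period the first pair of phrases (ending half cadence) is the large antecedent and the second pair (ending perfect authentic cadence) is the large consequent; the consequent is measures 45–52.

measures 45–52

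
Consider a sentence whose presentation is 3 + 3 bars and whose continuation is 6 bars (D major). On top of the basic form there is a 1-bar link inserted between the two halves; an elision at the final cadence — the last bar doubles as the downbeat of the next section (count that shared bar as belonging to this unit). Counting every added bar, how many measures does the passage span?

13 measures

Basic sentence: 3 + 3 + 6 = 12 bars.
12 (basic form) + 1 (link) = 13.
The elision shares a bar with the next section but does not change this unit's count.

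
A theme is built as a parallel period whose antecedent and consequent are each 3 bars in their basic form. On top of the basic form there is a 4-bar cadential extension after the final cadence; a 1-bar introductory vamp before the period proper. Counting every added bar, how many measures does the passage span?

11 measures

Basic parallel period: 3 + 3 = 6 bars.
6 (basic form) + 4 (cadential extension) + 1 (introduction) = 11.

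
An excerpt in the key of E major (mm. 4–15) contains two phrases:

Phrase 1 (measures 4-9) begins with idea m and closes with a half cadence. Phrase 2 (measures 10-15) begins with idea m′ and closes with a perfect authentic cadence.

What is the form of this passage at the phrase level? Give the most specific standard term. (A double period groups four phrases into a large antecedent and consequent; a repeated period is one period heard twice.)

Phrase 1 ends with a half cadence (weaker) and phrase 2 with a perfect authentic cadence (stronger): antecedent + consequent = a period.
The two phrases open with the same material (m / m′), so the period is parallel.

parallel period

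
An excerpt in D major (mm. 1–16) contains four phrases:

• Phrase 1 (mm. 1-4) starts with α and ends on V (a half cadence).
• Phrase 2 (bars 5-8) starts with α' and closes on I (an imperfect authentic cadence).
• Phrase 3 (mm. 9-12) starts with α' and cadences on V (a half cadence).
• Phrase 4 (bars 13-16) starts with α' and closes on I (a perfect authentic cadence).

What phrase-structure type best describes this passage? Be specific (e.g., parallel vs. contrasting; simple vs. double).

Four phrases in two halves: the first half (bars 1–8) ends with an imperfect authentic cadence, the second (measures 9–16) with a perfect authentic cadence — a large antecedent–consequent pair, i.e. a double period.
Phrase 3 begins with the same material as phrase 1, making it parallel.

parallel double period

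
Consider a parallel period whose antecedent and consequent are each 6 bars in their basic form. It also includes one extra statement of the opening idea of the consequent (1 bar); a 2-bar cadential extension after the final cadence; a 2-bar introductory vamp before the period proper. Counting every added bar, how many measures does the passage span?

17 measures

Basic parallel period: 6 + 6 = 12 bars.
12 (basic form) + 1 (extra statement) + 2 (cadential extension) + 2 (introduction) = 17.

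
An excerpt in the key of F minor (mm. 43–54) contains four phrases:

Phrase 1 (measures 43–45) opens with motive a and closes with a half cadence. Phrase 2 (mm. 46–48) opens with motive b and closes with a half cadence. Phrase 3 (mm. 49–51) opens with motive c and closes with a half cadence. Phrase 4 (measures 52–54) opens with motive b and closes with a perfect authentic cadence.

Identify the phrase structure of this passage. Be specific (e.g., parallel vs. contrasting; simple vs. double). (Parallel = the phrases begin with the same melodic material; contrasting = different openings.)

Four phrases in two halves: the first half (bars 43–48) ends with a half cadence, the second (bars 49–54) with a perfect authentic cadence — a large antecedent–consequent pair, i.e. a double period.
Phrase 3 begins with different material from phrase 1, making it contrasting.

contrasting double period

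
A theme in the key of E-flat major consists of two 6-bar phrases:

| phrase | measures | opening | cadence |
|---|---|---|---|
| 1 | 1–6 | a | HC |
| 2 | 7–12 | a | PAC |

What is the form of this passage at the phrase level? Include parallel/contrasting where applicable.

Phrase 1 ends with a half cadence (weaker) and phrase 2 with a perfect authentic cadence (stronger): antecedent + consequent = a period.
The two phrases open with the same material (a / a), so the period is parallel.

parallel period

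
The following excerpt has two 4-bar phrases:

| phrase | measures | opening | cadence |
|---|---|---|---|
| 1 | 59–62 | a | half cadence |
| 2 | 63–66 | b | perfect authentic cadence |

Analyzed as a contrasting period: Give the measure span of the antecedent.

The antecedent is the phrase ending with the weaker cadence (half cadence, phrase 1) and the consequent the one ending more conclusively (perfect authentic cadence, phrase 2); the antecedent is measures 59-62.

measures 59–62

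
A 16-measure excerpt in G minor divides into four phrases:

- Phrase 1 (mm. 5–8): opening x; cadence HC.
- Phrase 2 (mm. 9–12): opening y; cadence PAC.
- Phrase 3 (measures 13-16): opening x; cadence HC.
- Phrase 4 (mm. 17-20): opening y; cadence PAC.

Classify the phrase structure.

The cadence pattern HC–PAC–HC–PAC is weak–strong twice, and phrases 3–4 restate phrases 1–2: a period heard twice, not a double period (which would end weakly at phrase 2).

repeated period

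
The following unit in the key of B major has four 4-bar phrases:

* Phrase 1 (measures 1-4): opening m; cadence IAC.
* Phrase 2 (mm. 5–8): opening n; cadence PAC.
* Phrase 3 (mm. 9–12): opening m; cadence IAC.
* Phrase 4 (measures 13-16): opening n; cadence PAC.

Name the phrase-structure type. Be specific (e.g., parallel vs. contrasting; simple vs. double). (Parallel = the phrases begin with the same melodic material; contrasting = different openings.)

The cadence pattern IAC–PAC–IAC–PAC is weak–strong twice, and phrases 3–4 restate phrases 1–2: a period heard twice, not a double period (which would end weakly at phrase 2).

repeated period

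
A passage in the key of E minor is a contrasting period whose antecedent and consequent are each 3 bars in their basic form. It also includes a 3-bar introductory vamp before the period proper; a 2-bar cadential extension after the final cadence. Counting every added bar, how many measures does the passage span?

Basic contrasting period: 3 + 3 = 6 bars.
6 (basic form) + 3 (introduction) + 2 (cadential extension) = 11.

11 measures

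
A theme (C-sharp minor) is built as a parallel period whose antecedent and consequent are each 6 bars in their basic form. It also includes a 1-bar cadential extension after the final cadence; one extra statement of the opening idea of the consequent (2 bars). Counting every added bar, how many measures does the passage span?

Basic parallel period: 6 + 6 = 12 bars.
12 (basic form) + 1 (cadential extension) + 2 (extra statement) = 15.

15 measures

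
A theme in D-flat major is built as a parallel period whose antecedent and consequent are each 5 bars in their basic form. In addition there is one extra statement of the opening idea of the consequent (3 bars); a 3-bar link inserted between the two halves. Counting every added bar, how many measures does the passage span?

Basic parallel period: 5 + 5 = 10 bars.
10 (basic form) + 3 (extra statement) + 3 (link) = 16.

16 measures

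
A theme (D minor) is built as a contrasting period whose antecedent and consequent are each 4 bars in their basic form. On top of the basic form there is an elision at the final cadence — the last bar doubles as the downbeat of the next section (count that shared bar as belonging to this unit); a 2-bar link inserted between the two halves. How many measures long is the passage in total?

10 measures

Basic contrasting period: 4 + 4 = 8 bars.
8 (basic form) + 2 (link) = 10.
The elision shares a bar with the next section but does not change this unit's count.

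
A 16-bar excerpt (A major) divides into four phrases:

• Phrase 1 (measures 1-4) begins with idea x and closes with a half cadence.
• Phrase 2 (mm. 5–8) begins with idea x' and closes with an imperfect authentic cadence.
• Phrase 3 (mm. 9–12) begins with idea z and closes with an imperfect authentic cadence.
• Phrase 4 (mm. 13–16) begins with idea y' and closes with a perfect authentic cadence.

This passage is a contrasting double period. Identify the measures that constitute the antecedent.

In a double period the four phrases pair into a large antecedent (phrases 1–2, ending imperfect authentic cadence) and a large consequent (phrases 3–4, ending perfect authentic cadence). The antecedent spans mm. 1–8.

measures 1–8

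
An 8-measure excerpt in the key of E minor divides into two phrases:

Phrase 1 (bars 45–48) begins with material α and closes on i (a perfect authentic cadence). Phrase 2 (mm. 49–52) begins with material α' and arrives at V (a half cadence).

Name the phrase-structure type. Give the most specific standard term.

phrase group

The second phrase closes with a half cadence, which is not stronger than the first phrase's perfect authentic cadence; without a weak→strong cadential pair there is no antecedent–consequent relationship, so this is a phrase group rather than a period.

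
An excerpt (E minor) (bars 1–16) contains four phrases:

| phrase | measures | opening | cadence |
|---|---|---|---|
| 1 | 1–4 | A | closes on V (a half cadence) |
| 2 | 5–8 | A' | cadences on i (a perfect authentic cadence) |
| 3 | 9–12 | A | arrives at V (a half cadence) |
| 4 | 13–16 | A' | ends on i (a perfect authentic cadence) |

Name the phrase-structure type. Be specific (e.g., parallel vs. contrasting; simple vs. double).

The cadence pattern HC–PAC–HC–PAC is weak–strong twice, and phrases 3–4 restate phrases 1–2: a period heard twice, not a double period (which would end weakly at phrase 2).

repeated period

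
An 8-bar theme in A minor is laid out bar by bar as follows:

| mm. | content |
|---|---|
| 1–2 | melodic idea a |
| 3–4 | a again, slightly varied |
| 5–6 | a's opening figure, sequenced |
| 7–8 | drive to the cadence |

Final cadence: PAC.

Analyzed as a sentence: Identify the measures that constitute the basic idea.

The presentation of a sentence is the basic idea (bars 1–2) plus its repetition (measures 3–4); the basic idea is therefore mm. 1-2.

measures 1–2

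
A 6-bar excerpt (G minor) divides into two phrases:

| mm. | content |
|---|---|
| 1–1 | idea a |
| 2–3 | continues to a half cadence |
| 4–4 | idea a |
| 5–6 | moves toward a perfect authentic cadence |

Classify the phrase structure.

parallel period

Phrase 1 ends with a half cadence (weaker) and phrase 2 with a perfect authentic cadence (stronger): antecedent + consequent = a period.
The two phrases open with the same material (a / a), so the period is parallel.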